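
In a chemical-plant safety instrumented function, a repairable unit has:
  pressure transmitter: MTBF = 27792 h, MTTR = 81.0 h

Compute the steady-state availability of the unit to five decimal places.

0.99709

A(pressure transmitter) = MTBF/(MTBF+MTTR) = 27792/(27792+81.0) = 0.99709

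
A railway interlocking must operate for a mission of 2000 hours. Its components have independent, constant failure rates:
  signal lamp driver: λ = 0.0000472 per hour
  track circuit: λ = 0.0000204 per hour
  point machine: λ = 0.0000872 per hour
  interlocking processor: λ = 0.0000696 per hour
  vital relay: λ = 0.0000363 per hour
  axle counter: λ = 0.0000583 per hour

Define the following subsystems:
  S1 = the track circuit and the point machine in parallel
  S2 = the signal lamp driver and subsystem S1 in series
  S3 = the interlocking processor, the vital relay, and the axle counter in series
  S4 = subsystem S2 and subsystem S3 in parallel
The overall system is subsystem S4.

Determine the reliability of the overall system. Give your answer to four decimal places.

0.9732

R(signal lamp driver) = exp(−0.0000472 × 2000) = 0.909919
R(track circuit) = exp(−0.0000204 × 2000) = 0.960021
R(point machine) = exp(−0.0000872 × 2000) = 0.839961
R(interlocking processor) = exp(−0.0000696 × 2000) = 0.870054
R(vital relay) = exp(−0.0000363 × 2000) = 0.929973
R(axle counter) = exp(−0.0000583 × 2000) = 0.889941
Parallel (track circuit and point machine): 1 − (1 − 0.960021)(1 − 0.839961) = 0.993602
Series (signal lamp driver and [0.993602]): 0.909919 × 0.993602 = 0.904097
Series (interlocking processor, vital relay, and axle counter): 0.870054 × 0.929973 × 0.889941 = 0.720075
Parallel ([0.904097] and [0.720075]): 1 − (1 − 0.904097)(1 − 0.720075) = 0.9732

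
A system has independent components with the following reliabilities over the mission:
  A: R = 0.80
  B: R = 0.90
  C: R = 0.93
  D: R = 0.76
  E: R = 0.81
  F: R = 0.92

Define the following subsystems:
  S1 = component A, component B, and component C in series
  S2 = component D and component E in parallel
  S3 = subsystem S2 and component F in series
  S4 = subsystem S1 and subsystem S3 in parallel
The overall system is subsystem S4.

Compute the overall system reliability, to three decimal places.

0.960

Series (A, B, and C): 0.80000 × 0.90000 × 0.93000 = 0.66960
Parallel (D and E): 1 − (1 − 0.76000)(1 − 0.81000) = 0.95440
Series ([0.95440] and F): 0.95440 × 0.92000 = 0.87805
Parallel ([0.66960] and [0.87805]): 1 − (1 − 0.66960)(1 − 0.87805) = 0.960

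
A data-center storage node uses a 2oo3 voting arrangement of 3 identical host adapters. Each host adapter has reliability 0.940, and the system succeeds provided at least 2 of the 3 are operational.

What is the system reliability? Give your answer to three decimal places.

R = Σ_{i=2}^{3} C(3,i) p^i (1−p)^{3−i} with p = 0.940
C(3,2)·0.940^2·0.060^1 = 0.15905
C(3,3)·0.940^3·0.060^0 = 0.83058
Sum = 0.990

0.990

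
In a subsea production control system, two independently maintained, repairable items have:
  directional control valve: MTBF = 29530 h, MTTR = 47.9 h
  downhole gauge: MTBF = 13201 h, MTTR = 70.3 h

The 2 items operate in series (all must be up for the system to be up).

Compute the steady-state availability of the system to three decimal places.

A(directional control valve) = MTBF/(MTBF+MTTR) = 29530/(29530+47.9) = 0.998381
A(downhole gauge) = MTBF/(MTBF+MTTR) = 13201/(13201+70.3) = 0.994703
Series availability: 0.998381 × 0.994703 = 0.993

0.993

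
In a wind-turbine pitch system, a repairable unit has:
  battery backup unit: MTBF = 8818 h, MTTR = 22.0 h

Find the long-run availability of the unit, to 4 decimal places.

0.9975

A(battery backup unit) = MTBF/(MTBF+MTTR) = 8818/(8818+22.0) = 0.9975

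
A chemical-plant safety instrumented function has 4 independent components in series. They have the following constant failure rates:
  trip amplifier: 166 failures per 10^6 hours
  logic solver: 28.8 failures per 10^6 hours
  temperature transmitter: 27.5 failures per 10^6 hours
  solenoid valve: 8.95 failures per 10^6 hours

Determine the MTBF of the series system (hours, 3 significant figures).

4320

Series of exponential components: λ_sys = Σ λ_i
λ_sys = 0.000166 + 0.0000288 + 0.0000275 + 0.00000895 = 2.3125e-04 /h
MTBF = 1 / λ_sys = 4320 h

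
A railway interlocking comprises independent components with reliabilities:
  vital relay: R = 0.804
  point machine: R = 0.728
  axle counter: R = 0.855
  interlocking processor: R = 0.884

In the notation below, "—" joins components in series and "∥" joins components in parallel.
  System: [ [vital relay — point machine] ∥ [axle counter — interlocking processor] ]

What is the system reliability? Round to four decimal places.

0.8987

Series (vital relay and point machine): 0.804000 × 0.728000 = 0.585312
Series (axle counter and interlocking processor): 0.855000 × 0.884000 = 0.755820
Parallel ([0.585312] and [0.755820]): 1 − (1 − 0.585312)(1 − 0.755820) = 0.8987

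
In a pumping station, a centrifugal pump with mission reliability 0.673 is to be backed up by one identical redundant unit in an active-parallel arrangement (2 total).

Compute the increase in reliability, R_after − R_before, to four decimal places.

0.2201

R_before = 0.673
R_after = 1 − (1 − 0.673)^2 = 0.8931
ΔR = 0.8931 − 0.673 = 0.2201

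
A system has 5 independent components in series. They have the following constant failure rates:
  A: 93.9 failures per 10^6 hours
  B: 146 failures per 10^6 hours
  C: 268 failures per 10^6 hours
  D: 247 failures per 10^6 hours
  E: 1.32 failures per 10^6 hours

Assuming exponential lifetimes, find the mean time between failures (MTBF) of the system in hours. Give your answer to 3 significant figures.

Series of exponential components: λ_sys = Σ λ_i
λ_sys = 0.0000939 + 0.000146 + 0.000268 + 0.000247 + 0.00000132 = 7.5622e-04 /h
MTBF = 1 / λ_sys = 1320 h

1320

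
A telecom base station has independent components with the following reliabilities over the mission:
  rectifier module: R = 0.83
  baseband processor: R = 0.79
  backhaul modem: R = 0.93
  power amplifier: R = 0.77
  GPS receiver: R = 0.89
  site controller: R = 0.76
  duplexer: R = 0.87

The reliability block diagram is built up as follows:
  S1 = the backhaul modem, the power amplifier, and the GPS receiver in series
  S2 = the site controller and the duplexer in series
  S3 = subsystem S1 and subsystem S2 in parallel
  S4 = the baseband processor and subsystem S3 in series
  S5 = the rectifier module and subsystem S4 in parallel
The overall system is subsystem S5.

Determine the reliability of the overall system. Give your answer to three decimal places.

0.948

Series (backhaul modem, power amplifier, and GPS receiver): 0.93000 × 0.77000 × 0.89000 = 0.63733
Series (site controller and duplexer): 0.76000 × 0.87000 = 0.66120
Parallel ([0.63733] and [0.66120]): 1 − (1 − 0.63733)(1 − 0.66120) = 0.87713
Series (baseband processor and [0.87713]): 0.79000 × 0.87713 = 0.69293
Parallel (rectifier module and [0.69293]): 1 − (1 − 0.83000)(1 − 0.69293) = 0.948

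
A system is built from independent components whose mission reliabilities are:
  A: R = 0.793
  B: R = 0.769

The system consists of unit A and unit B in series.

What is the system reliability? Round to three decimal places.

0.610

Series (A and B): 0.79300 × 0.76900 = 0.610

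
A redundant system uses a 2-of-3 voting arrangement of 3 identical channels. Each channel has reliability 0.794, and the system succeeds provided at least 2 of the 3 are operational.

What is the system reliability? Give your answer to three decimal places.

R = Σ_{i=2}^{3} C(3,i) p^i (1−p)^{3−i} with p = 0.794
C(3,2)·0.794^2·0.206^1 = 0.38961
C(3,3)·0.794^3·0.206^0 = 0.50057
Sum = 0.890

0.890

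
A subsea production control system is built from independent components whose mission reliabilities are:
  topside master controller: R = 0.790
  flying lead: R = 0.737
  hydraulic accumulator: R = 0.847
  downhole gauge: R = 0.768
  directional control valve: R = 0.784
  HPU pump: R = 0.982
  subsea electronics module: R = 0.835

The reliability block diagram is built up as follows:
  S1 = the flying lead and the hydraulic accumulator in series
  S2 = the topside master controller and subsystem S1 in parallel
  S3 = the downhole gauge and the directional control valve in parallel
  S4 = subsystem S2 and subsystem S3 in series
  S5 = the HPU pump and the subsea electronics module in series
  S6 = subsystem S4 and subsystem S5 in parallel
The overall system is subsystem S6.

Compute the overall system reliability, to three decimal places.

0.977

Series (flying lead and hydraulic accumulator): 0.73700 × 0.84700 = 0.62424
Parallel (topside master controller and [0.62424]): 1 − (1 − 0.79000)(1 − 0.62424) = 0.92109
Parallel (downhole gauge and directional control valve): 1 − (1 − 0.76800)(1 − 0.78400) = 0.94989
Series ([0.92109] and [0.94989]): 0.92109 × 0.94989 = 0.87493
Series (HPU pump and subsea electronics module): 0.98200 × 0.83500 = 0.81997
Parallel ([0.87493] and [0.81997]): 1 − (1 − 0.87493)(1 − 0.81997) = 0.977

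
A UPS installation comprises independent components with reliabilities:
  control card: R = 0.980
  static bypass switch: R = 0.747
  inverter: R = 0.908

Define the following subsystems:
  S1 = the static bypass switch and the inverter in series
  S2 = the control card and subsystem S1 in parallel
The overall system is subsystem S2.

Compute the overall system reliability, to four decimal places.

0.9936

Series (static bypass switch and inverter): 0.747000 × 0.908000 = 0.678276
Parallel (control card and [0.678276]): 1 − (1 − 0.980000)(1 − 0.678276) = 0.9936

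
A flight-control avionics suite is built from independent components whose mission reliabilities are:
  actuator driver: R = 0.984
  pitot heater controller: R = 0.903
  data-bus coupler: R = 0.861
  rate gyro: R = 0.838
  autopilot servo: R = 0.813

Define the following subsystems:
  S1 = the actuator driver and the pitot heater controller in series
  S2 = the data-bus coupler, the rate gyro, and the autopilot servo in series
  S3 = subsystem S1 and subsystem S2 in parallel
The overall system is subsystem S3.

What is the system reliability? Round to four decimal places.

0.9539

Series (actuator driver and pitot heater controller): 0.984000 × 0.903000 = 0.888552
Series (data-bus coupler, rate gyro, and autopilot servo): 0.861000 × 0.838000 × 0.813000 = 0.586594
Parallel ([0.888552] and [0.586594]): 1 − (1 − 0.888552)(1 − 0.586594) = 0.9539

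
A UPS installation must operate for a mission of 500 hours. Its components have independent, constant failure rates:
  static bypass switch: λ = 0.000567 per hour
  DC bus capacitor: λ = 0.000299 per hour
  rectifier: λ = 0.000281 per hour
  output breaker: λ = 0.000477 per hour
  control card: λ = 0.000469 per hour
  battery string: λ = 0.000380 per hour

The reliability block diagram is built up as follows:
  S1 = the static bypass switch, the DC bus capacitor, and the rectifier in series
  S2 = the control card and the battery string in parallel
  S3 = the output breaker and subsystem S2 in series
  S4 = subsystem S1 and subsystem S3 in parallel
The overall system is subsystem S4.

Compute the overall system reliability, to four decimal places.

R(static bypass switch) = exp(−0.000567 × 500) = 0.753143
R(DC bus capacitor) = exp(−0.000299 × 500) = 0.861138
R(rectifier) = exp(−0.000281 × 500) = 0.868924
R(output breaker) = exp(−0.000477 × 500) = 0.787809
R(control card) = exp(−0.000469 × 500) = 0.790966
R(battery string) = exp(−0.000380 × 500) = 0.826959
Series (static bypass switch, DC bus capacitor, and rectifier): 0.753143 × 0.861138 × 0.868924 = 0.563549
Parallel (control card and battery string): 1 − (1 − 0.790966)(1 − 0.826959) = 0.963829
Series (output breaker and [0.963829]): 0.787809 × 0.963829 = 0.759313
Parallel ([0.563549] and [0.759313]): 1 − (1 − 0.563549)(1 − 0.759313) = 0.8950

0.8950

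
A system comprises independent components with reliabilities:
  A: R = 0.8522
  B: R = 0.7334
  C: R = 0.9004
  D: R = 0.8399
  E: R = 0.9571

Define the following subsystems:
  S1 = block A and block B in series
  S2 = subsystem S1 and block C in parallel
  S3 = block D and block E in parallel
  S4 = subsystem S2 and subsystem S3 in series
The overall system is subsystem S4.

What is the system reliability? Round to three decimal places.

Series (A and B): 0.85220 × 0.73340 = 0.62500
Parallel ([0.62500] and C): 1 − (1 − 0.62500)(1 − 0.90040) = 0.96265
Parallel (D and E): 1 − (1 − 0.83990)(1 − 0.95710) = 0.99313
Series ([0.96265] and [0.99313]): 0.96265 × 0.99313 = 0.956

0.956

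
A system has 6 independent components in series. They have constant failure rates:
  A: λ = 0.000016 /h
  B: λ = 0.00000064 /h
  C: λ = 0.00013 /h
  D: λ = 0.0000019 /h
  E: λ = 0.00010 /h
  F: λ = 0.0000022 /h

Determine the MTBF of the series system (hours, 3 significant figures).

Series of exponential components: λ_sys = Σ λ_i
λ_sys = 0.000016 + 0.00000064 + 0.00013 + 0.0000019 + 0.00010 + 0.0000022 = 2.5074e-04 /h
MTBF = 1 / λ_sys = 3990 h

3990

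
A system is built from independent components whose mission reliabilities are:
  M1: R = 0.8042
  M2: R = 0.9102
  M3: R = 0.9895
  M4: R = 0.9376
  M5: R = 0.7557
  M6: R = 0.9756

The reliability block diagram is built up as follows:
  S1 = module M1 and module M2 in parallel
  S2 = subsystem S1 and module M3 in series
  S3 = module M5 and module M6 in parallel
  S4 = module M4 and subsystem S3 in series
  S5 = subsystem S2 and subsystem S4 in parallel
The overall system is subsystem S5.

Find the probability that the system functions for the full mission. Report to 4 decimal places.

Parallel (M1 and M2): 1 − (1 − 0.804200)(1 − 0.910200) = 0.982417
Series ([0.982417] and M3): 0.982417 × 0.989500 = 0.972102
Parallel (M5 and M6): 1 − (1 − 0.755700)(1 − 0.975600) = 0.994039
Series (M4 and [0.994039]): 0.937600 × 0.994039 = 0.932011
Parallel ([0.972102] and [0.932011]): 1 − (1 − 0.972102)(1 − 0.932011) = 0.9981

0.9981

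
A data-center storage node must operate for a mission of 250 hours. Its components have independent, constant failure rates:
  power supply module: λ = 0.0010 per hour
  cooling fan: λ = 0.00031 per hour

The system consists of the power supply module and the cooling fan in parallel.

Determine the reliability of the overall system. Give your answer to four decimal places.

0.9835

R(power supply module) = exp(−0.0010 × 250) = 0.778801
R(cooling fan) = exp(−0.00031 × 250) = 0.925427
Parallel (power supply module and cooling fan): 1 − (1 − 0.778801)(1 − 0.925427) = 0.9835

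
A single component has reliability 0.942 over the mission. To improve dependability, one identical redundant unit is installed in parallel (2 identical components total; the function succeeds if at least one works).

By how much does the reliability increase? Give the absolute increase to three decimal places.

0.055

R_before = 0.942
R_after = 1 − (1 − 0.942)^2 = 0.997
ΔR = 0.997 − 0.942 = 0.055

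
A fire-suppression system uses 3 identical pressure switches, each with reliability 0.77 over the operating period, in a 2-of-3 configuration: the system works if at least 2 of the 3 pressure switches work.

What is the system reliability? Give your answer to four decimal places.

R = Σ_{i=2}^{3} C(3,i) p^i (1−p)^{3−i} with p = 0.77
C(3,2)·0.77^2·0.23^1 = 0.409101
C(3,3)·0.77^3·0.23^0 = 0.456533
Sum = 0.8656

0.8656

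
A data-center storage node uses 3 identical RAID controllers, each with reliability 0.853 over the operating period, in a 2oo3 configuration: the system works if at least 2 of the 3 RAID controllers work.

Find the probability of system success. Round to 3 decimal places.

0.942

R = Σ_{i=2}^{3} C(3,i) p^i (1−p)^{3−i} with p = 0.853
C(3,2)·0.853^2·0.147^1 = 0.32088
C(3,3)·0.853^3·0.147^0 = 0.62065
Sum = 0.942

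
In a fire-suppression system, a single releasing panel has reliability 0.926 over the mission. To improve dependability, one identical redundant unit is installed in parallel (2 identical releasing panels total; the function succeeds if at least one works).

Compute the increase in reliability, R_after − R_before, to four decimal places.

R_before = 0.926
R_after = 1 − (1 − 0.926)^2 = 0.9945
ΔR = 0.9945 − 0.926 = 0.0685

0.0685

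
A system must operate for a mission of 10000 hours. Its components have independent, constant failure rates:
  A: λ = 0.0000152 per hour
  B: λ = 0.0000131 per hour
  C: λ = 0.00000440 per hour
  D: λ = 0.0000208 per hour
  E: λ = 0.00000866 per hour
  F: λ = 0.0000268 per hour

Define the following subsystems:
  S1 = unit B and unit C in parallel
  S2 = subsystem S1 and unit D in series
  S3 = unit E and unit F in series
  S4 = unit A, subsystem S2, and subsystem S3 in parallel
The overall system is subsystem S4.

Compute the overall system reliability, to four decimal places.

R(A) = exp(−0.0000152 × 10000) = 0.858988
R(B) = exp(−0.0000131 × 10000) = 0.877218
R(C) = exp(−0.00000440 × 10000) = 0.956954
R(D) = exp(−0.0000208 × 10000) = 0.812207
R(E) = exp(−0.00000866 × 10000) = 0.917044
R(F) = exp(−0.0000268 × 10000) = 0.764908
Parallel (B and C): 1 − (1 − 0.877218)(1 − 0.956954) = 0.994715
Series ([0.994715] and D): 0.994715 × 0.812207 = 0.807914
Series (E and F): 0.917044 × 0.764908 = 0.701454
Parallel (A, [0.807914], and [0.701454]): 1 − (1 − 0.858988)(1 − 0.807914)(1 − 0.701454) = 0.9919

0.9919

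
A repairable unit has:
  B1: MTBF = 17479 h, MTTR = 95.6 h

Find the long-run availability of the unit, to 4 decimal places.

A(B1) = MTBF/(MTBF+MTTR) = 17479/(17479+95.6) = 0.9946

0.9946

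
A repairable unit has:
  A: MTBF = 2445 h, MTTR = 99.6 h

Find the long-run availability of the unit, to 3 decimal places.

0.961

A(A) = MTBF/(MTBF+MTTR) = 2445/(2445+99.6) = 0.961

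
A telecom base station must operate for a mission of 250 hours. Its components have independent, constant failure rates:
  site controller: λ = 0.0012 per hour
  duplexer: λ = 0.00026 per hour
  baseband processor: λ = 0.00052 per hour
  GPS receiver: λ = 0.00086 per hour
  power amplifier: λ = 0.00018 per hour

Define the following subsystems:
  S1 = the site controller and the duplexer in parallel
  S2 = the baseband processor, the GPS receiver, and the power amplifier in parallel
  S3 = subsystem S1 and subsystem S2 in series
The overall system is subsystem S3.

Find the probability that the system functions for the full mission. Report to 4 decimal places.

0.9827

R(site controller) = exp(−0.0012 × 250) = 0.740818
R(duplexer) = exp(−0.00026 × 250) = 0.937067
R(baseband processor) = exp(−0.00052 × 250) = 0.878095
R(GPS receiver) = exp(−0.00086 × 250) = 0.806541
R(power amplifier) = exp(−0.00018 × 250) = 0.955997
Parallel (site controller and duplexer): 1 − (1 − 0.740818)(1 − 0.937067) = 0.983689
Parallel (baseband processor, GPS receiver, and power amplifier): 1 − (1 − 0.878095)(1 − 0.806541)(1 − 0.955997) = 0.998962
Series ([0.983689] and [0.998962]): 0.983689 × 0.998962 = 0.9827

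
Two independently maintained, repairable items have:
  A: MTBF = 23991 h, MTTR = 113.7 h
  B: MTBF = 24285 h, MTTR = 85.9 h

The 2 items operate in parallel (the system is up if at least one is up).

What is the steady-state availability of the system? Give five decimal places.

0.99998

A(A) = MTBF/(MTBF+MTTR) = 23991/(23991+113.7) = 0.995283
A(B) = MTBF/(MTBF+MTTR) = 24285/(24285+85.9) = 0.996475
Parallel availability: 1 − (1 − 0.995283)(1 − 0.996475) = 0.99998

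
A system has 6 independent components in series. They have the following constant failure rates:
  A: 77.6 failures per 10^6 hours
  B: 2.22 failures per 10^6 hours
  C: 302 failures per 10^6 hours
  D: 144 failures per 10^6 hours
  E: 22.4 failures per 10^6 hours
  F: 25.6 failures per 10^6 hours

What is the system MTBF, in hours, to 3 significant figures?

Series of exponential components: λ_sys = Σ λ_i
λ_sys = 0.0000776 + 0.00000222 + 0.000302 + 0.000144 + 0.0000224 + 0.0000256 = 5.7382e-04 /h
MTBF = 1 / λ_sys = 1740 h

1740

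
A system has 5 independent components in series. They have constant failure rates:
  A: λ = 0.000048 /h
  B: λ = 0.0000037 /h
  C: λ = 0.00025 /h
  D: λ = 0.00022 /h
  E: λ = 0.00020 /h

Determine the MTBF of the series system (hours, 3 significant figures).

Series of exponential components: λ_sys = Σ λ_i
λ_sys = 0.000048 + 0.0000037 + 0.00025 + 0.00022 + 0.00020 = 7.2170e-04 /h
MTBF = 1 / λ_sys = 1390 h

1390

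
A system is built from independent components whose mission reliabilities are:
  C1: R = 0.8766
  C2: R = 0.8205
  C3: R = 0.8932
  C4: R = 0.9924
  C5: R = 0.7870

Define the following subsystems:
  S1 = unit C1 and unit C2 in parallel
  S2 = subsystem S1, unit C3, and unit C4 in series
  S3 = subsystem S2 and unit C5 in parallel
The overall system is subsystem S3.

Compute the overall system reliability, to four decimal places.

0.9716

Parallel (C1 and C2): 1 − (1 − 0.876600)(1 − 0.820500) = 0.977850
Series ([0.977850], C3, and C4): 0.977850 × 0.893200 × 0.992400 = 0.866778
Parallel ([0.866778] and C5): 1 − (1 − 0.866778)(1 − 0.787000) = 0.9716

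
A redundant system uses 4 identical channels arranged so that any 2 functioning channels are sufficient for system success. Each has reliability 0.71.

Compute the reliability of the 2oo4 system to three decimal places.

R = Σ_{i=2}^{4} C(4,i) p^i (1−p)^{4−i} with p = 0.71
C(4,2)·0.71^2·0.29^2 = 0.25437
C(4,3)·0.71^3·0.29^1 = 0.41518
C(4,4)·0.71^4·0.29^0 = 0.25412
Sum = 0.924

0.924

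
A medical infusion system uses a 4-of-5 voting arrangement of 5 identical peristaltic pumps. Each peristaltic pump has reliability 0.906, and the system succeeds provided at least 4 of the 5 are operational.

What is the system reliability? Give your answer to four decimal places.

R = Σ_{i=4}^{5} C(5,i) p^i (1−p)^{5−i} with p = 0.906
C(5,4)·0.906^4·0.094^1 = 0.316673
C(5,5)·0.906^5·0.094^0 = 0.610437
Sum = 0.9271

0.9271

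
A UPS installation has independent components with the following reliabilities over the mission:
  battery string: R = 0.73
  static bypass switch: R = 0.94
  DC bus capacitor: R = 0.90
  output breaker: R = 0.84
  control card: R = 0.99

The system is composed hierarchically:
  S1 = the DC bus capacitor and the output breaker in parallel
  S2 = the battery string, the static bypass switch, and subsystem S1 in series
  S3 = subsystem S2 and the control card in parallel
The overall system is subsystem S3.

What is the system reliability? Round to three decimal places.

0.997

Parallel (DC bus capacitor and output breaker): 1 − (1 − 0.90000)(1 − 0.84000) = 0.98400
Series (battery string, static bypass switch, and [0.98400]): 0.73000 × 0.94000 × 0.98400 = 0.67522
Parallel ([0.67522] and control card): 1 − (1 − 0.67522)(1 − 0.99000) = 0.997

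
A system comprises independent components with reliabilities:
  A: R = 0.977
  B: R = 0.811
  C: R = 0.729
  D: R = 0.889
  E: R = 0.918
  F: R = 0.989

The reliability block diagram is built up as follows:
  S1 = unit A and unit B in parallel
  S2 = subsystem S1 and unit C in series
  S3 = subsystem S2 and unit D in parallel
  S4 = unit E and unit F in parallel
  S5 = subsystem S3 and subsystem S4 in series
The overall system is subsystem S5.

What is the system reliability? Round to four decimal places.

0.9687

Parallel (A and B): 1 − (1 − 0.977000)(1 − 0.811000) = 0.995653
Series ([0.995653] and C): 0.995653 × 0.729000 = 0.725831
Parallel ([0.725831] and D): 1 − (1 − 0.725831)(1 − 0.889000) = 0.969567
Parallel (E and F): 1 − (1 − 0.918000)(1 − 0.989000) = 0.999098
Series ([0.969567] and [0.999098]): 0.969567 × 0.999098 = 0.9687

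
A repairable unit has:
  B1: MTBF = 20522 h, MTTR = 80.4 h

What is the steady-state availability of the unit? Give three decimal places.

0.996

A(B1) = MTBF/(MTBF+MTTR) = 20522/(20522+80.4) = 0.996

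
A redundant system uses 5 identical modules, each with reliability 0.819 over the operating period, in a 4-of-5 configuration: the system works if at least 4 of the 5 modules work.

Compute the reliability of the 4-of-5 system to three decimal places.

0.776

R = Σ_{i=4}^{5} C(5,i) p^i (1−p)^{5−i} with p = 0.819
C(5,4)·0.819^4·0.181^1 = 0.40718
C(5,5)·0.819^5·0.181^0 = 0.36848
Sum = 0.776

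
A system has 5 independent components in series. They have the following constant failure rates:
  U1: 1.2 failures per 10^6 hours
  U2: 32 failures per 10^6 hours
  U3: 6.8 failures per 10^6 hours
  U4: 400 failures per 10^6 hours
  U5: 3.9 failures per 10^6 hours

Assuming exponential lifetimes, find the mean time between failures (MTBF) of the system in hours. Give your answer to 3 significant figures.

2250

Series of exponential components: λ_sys = Σ λ_i
λ_sys = 0.0000012 + 0.000032 + 0.0000068 + 0.00040 + 0.0000039 = 4.4390e-04 /h
MTBF = 1 / λ_sys = 2250 h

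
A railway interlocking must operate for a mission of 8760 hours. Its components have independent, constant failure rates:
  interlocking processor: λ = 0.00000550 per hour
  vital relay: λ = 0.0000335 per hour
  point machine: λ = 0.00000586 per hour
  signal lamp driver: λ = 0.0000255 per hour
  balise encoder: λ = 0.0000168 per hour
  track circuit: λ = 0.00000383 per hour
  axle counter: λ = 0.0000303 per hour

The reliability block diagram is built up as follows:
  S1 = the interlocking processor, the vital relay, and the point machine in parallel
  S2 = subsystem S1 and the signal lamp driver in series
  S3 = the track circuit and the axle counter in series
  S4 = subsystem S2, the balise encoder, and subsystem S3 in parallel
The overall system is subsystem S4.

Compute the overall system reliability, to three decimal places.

R(interlocking processor) = exp(−0.00000550 × 8760) = 0.95296
R(vital relay) = exp(−0.0000335 × 8760) = 0.74568
R(point machine) = exp(−0.00000586 × 8760) = 0.94996
R(signal lamp driver) = exp(−0.0000255 × 8760) = 0.79981
R(balise encoder) = exp(−0.0000168 × 8760) = 0.86315
R(track circuit) = exp(−0.00000383 × 8760) = 0.96701
R(axle counter) = exp(−0.0000303 × 8760) = 0.76688
Parallel (interlocking processor, vital relay, and point machine): 1 − (1 − 0.95296)(1 − 0.74568)(1 − 0.94996) = 0.99940
Series ([0.99940] and signal lamp driver): 0.99940 × 0.79981 = 0.79933
Series (track circuit and axle counter): 0.96701 × 0.76688 = 0.74158
Parallel ([0.79933], balise encoder, and [0.74158]): 1 − (1 − 0.79933)(1 − 0.86315)(1 − 0.74158) = 0.993

0.993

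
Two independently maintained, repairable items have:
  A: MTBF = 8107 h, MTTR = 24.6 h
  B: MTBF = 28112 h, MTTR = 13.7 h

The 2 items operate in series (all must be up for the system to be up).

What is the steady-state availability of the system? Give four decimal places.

A(A) = MTBF/(MTBF+MTTR) = 8107/(8107+24.6) = 0.996975
A(B) = MTBF/(MTBF+MTTR) = 28112/(28112+13.7) = 0.999513
Series availability: 0.996975 × 0.999513 = 0.9965

0.9965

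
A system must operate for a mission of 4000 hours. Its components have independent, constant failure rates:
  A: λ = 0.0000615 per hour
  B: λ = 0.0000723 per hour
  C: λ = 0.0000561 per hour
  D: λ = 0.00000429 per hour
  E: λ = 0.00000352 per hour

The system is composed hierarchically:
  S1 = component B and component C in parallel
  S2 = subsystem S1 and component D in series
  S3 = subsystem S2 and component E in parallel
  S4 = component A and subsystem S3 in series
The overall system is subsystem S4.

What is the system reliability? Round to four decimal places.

0.7812

R(A) = exp(−0.0000615 × 4000) = 0.781922
R(B) = exp(−0.0000723 × 4000) = 0.748862
R(C) = exp(−0.0000561 × 4000) = 0.798995
R(D) = exp(−0.00000429 × 4000) = 0.982986
R(E) = exp(−0.00000352 × 4000) = 0.986019
Parallel (B and C): 1 − (1 − 0.748862)(1 − 0.798995) = 0.949520
Series ([0.949520] and D): 0.949520 × 0.982986 = 0.933365
Parallel ([0.933365] and E): 1 − (1 − 0.933365)(1 − 0.986019) = 0.999068
Series (A and [0.999068]): 0.781922 × 0.999068 = 0.7812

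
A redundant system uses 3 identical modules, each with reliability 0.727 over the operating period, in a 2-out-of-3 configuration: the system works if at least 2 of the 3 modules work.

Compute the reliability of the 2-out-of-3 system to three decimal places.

R = Σ_{i=2}^{3} C(3,i) p^i (1−p)^{3−i} with p = 0.727
C(3,2)·0.727^2·0.273^1 = 0.43287
C(3,3)·0.727^3·0.273^0 = 0.38424
Sum = 0.817

0.817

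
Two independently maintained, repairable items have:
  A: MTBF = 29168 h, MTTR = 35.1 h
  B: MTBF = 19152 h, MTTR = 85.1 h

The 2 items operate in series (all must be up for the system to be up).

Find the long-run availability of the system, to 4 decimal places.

A(A) = MTBF/(MTBF+MTTR) = 29168/(29168+35.1) = 0.998798
A(B) = MTBF/(MTBF+MTTR) = 19152/(19152+85.1) = 0.995576
Series availability: 0.998798 × 0.995576 = 0.9944

0.9944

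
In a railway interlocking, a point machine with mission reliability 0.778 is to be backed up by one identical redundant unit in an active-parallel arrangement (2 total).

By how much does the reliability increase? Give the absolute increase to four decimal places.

R_before = 0.778
R_after = 1 − (1 − 0.778)^2 = 0.9507
ΔR = 0.9507 − 0.778 = 0.1727

0.1727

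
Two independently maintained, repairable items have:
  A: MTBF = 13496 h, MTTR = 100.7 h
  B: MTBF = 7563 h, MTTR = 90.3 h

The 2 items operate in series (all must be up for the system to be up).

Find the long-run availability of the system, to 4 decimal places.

0.9809

A(A) = MTBF/(MTBF+MTTR) = 13496/(13496+100.7) = 0.992594
A(B) = MTBF/(MTBF+MTTR) = 7563/(7563+90.3) = 0.988201
Series availability: 0.992594 × 0.988201 = 0.9809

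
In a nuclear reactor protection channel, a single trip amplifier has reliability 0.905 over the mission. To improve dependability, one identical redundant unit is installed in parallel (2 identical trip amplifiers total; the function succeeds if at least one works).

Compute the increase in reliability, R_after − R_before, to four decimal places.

R_before = 0.905
R_after = 1 − (1 − 0.905)^2 = 0.9910
ΔR = 0.9910 − 0.905 = 0.0860

0.0860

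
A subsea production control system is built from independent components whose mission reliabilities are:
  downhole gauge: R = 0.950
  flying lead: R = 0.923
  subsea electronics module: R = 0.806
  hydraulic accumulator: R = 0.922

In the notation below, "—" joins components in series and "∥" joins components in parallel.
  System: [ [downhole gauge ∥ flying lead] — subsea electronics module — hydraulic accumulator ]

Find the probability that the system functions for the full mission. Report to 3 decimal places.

0.740

Parallel (downhole gauge and flying lead): 1 − (1 − 0.95000)(1 − 0.92300) = 0.99615
Series ([0.99615], subsea electronics module, and hydraulic accumulator): 0.99615 × 0.80600 × 0.92200 = 0.740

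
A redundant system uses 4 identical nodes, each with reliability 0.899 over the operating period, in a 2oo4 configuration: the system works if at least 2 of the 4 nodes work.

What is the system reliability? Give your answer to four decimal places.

0.9962

R = Σ_{i=2}^{4} C(4,i) p^i (1−p)^{4−i} with p = 0.899
C(4,2)·0.899^2·0.101^2 = 0.049467
C(4,3)·0.899^3·0.101^1 = 0.293535
C(4,4)·0.899^4·0.101^0 = 0.653189
Sum = 0.9962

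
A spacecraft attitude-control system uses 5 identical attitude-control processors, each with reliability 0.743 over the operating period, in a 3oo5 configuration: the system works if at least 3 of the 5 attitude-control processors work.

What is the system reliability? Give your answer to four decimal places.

0.8890

R = Σ_{i=3}^{5} C(5,i) p^i (1−p)^{5−i} with p = 0.743
C(5,3)·0.743^3·0.257^2 = 0.270915
C(5,4)·0.743^4·0.257^1 = 0.391614
C(5,5)·0.743^5·0.257^0 = 0.226435
Sum = 0.8890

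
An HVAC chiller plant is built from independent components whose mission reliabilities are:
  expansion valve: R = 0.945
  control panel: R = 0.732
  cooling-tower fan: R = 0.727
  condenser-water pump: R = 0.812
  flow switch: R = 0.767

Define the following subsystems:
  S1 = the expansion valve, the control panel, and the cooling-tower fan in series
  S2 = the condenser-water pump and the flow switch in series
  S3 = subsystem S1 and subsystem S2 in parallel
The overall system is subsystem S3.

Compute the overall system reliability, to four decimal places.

0.8125

Series (expansion valve, control panel, and cooling-tower fan): 0.945000 × 0.732000 × 0.727000 = 0.502895
Series (condenser-water pump and flow switch): 0.812000 × 0.767000 = 0.622804
Parallel ([0.502895] and [0.622804]): 1 − (1 − 0.502895)(1 − 0.622804) = 0.8125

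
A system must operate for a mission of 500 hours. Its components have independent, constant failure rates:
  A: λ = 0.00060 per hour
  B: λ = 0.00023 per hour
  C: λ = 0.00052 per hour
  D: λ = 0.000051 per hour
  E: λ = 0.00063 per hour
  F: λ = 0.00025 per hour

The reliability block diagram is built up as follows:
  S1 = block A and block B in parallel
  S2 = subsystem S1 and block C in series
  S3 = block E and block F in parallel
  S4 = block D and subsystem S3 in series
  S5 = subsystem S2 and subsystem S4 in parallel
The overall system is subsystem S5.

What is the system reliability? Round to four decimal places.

0.9859

R(A) = exp(−0.00060 × 500) = 0.740818
R(B) = exp(−0.00023 × 500) = 0.891366
R(C) = exp(−0.00052 × 500) = 0.771052
R(D) = exp(−0.000051 × 500) = 0.974822
R(E) = exp(−0.00063 × 500) = 0.729789
R(F) = exp(−0.00025 × 500) = 0.882497
Parallel (A and B): 1 − (1 − 0.740818)(1 − 0.891366) = 0.971844
Series ([0.971844] and C): 0.971844 × 0.771052 = 0.749342
Parallel (E and F): 1 − (1 − 0.729789)(1 − 0.882497) = 0.968249
Series (D and [0.968249]): 0.974822 × 0.968249 = 0.943870
Parallel ([0.749342] and [0.943870]): 1 − (1 − 0.749342)(1 − 0.943870) = 0.9859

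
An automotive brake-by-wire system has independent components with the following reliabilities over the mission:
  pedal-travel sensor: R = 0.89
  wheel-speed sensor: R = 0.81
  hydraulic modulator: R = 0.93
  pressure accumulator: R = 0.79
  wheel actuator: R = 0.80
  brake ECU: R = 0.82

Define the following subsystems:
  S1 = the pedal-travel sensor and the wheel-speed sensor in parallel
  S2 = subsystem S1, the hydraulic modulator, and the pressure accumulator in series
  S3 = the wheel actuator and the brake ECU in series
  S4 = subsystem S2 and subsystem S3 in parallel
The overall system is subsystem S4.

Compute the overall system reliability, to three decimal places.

0.903

Parallel (pedal-travel sensor and wheel-speed sensor): 1 − (1 − 0.89000)(1 − 0.81000) = 0.97910
Series ([0.97910], hydraulic modulator, and pressure accumulator): 0.97910 × 0.93000 × 0.79000 = 0.71934
Series (wheel actuator and brake ECU): 0.80000 × 0.82000 = 0.65600
Parallel ([0.71934] and [0.65600]): 1 − (1 − 0.71934)(1 − 0.65600) = 0.903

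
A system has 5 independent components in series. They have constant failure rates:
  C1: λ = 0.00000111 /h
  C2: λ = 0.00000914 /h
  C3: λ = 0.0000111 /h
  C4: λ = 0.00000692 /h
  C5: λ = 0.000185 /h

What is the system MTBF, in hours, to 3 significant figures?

4690

Series of exponential components: λ_sys = Σ λ_i
λ_sys = 0.00000111 + 0.00000914 + 0.0000111 + 0.00000692 + 0.000185 = 2.1327e-04 /h
MTBF = 1 / λ_sys = 4690 h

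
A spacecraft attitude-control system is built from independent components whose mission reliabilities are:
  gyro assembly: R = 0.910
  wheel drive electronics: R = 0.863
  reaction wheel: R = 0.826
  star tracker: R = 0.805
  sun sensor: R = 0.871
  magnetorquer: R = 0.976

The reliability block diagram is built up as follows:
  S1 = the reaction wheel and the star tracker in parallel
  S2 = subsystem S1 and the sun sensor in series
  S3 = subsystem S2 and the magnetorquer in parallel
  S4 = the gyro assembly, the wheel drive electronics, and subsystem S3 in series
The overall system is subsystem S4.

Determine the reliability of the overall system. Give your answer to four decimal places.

0.7823

Parallel (reaction wheel and star tracker): 1 − (1 − 0.826000)(1 − 0.805000) = 0.966070
Series ([0.966070] and sun sensor): 0.966070 × 0.871000 = 0.841447
Parallel ([0.841447] and magnetorquer): 1 − (1 − 0.841447)(1 − 0.976000) = 0.996195
Series (gyro assembly, wheel drive electronics, and [0.996195]): 0.910000 × 0.863000 × 0.996195 = 0.7823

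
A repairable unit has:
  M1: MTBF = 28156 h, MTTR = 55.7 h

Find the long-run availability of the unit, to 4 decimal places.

0.9980

A(M1) = MTBF/(MTBF+MTTR) = 28156/(28156+55.7) = 0.9980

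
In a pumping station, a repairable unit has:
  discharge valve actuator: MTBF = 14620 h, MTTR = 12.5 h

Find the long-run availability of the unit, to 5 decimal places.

A(discharge valve actuator) = MTBF/(MTBF+MTTR) = 14620/(14620+12.5) = 0.99915

0.99915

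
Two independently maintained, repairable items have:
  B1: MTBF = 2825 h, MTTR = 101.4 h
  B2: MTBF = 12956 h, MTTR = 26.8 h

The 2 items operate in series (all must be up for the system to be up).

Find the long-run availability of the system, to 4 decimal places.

A(B1) = MTBF/(MTBF+MTTR) = 2825/(2825+101.4) = 0.965350
A(B2) = MTBF/(MTBF+MTTR) = 12956/(12956+26.8) = 0.997936
Series availability: 0.965350 × 0.997936 = 0.9634

0.9634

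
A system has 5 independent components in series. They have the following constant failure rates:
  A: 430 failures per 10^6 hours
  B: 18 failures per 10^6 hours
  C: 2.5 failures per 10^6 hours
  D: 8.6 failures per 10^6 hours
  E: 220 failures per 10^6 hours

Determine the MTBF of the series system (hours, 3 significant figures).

Series of exponential components: λ_sys = Σ λ_i
λ_sys = 0.00043 + 0.000018 + 0.0000025 + 0.0000086 + 0.00022 = 6.7910e-04 /h
MTBF = 1 / λ_sys = 1470 h

1470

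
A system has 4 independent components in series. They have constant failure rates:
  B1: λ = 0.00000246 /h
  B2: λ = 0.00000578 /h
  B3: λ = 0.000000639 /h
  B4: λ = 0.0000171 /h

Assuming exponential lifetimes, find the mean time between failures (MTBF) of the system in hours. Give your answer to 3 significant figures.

38500

Series of exponential components: λ_sys = Σ λ_i
λ_sys = 0.00000246 + 0.00000578 + 0.000000639 + 0.0000171 = 2.5979e-05 /h
MTBF = 1 / λ_sys = 38500 h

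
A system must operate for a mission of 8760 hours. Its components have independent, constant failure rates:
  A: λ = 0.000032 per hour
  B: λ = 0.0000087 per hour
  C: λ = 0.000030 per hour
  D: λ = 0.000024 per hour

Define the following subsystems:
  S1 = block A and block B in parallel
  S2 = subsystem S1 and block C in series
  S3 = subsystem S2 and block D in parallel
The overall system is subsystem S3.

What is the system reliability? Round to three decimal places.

0.954

R(A) = exp(−0.000032 × 8760) = 0.75554
R(B) = exp(−0.0000087 × 8760) = 0.92662
R(C) = exp(−0.000030 × 8760) = 0.76890
R(D) = exp(−0.000024 × 8760) = 0.81039
Parallel (A and B): 1 − (1 − 0.75554)(1 − 0.92662) = 0.98206
Series ([0.98206] and C): 0.98206 × 0.76890 = 0.75511
Parallel ([0.75511] and D): 1 − (1 − 0.75511)(1 − 0.81039) = 0.954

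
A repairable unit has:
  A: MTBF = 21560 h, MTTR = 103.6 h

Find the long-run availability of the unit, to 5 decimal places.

0.99522

A(A) = MTBF/(MTBF+MTTR) = 21560/(21560+103.6) = 0.99522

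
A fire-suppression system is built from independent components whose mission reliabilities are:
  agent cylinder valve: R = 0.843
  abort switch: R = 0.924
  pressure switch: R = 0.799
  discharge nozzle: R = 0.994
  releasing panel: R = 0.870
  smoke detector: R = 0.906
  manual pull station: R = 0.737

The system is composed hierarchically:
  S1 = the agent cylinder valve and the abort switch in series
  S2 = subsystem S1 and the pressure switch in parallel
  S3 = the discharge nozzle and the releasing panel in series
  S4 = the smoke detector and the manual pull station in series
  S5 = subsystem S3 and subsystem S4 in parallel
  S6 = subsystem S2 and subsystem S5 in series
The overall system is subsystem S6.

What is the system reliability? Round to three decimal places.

Series (agent cylinder valve and abort switch): 0.84300 × 0.92400 = 0.77893
Parallel ([0.77893] and pressure switch): 1 − (1 − 0.77893)(1 − 0.79900) = 0.95556
Series (discharge nozzle and releasing panel): 0.99400 × 0.87000 = 0.86478
Series (smoke detector and manual pull station): 0.90600 × 0.73700 = 0.66772
Parallel ([0.86478] and [0.66772]): 1 − (1 − 0.86478)(1 − 0.66772) = 0.95507
Series ([0.95556] and [0.95507]): 0.95556 × 0.95507 = 0.913

0.913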